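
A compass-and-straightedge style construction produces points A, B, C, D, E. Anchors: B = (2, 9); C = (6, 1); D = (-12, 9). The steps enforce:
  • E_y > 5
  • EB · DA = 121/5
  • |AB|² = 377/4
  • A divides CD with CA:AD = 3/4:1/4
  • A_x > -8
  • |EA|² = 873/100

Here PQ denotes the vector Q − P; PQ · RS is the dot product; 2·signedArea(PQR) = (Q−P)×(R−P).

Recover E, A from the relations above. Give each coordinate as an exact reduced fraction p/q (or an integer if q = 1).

1. A_x = -15/2  [A divides CD with CA:AD = 3/4:1/4]
2. A_y = 7  [A divides CD with CA:AD = 3/4:1/4]
   → A = (-15/2, 7)
3. E_x = -24/5  [line -9/2·x + 2·y + -166/5 = 0 ∩ |EA|² = 873/100]
4. E_y = 29/5  [line -9/2·x + 2·y + -166/5 = 0 ∩ |EA|² = 873/100]
   → E = (-24/5, 29/5)

A = (-15/2, 7)
E = (-24/5, 29/5)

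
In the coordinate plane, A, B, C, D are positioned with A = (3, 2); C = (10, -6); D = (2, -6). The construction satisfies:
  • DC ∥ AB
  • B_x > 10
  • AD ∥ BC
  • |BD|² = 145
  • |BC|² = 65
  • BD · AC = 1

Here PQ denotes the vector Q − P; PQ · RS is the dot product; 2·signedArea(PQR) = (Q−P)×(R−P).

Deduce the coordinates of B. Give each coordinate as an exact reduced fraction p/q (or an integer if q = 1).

1. B_x = 11  [AD ∥ BC ∩ DC ∥ AB]
2. B_y = 2  [AD ∥ BC ∩ DC ∥ AB]
   → B = (11, 2)

B = (11, 2)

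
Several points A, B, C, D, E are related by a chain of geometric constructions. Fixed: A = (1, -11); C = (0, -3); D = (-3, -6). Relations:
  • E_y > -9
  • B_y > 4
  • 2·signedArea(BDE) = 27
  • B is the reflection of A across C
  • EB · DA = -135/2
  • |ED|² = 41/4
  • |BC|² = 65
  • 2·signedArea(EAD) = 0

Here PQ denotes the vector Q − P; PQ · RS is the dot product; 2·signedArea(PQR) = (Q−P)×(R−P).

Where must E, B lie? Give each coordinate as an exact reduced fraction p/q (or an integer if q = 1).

B = (-1, 5)
E = (-1, -17/2)

1. B_x = -1  [B is the reflection of A across C]
2. B_y = 5  [B is the reflection of A across C]
   → B = (-1, 5)
3. E_x = -1  [2·signedArea(EAD) = 0 ∩ EB · DA = -135/2]
4. E_y = -17/2  [2·signedArea(EAD) = 0 ∩ EB · DA = -135/2]
   → E = (-1, -17/2)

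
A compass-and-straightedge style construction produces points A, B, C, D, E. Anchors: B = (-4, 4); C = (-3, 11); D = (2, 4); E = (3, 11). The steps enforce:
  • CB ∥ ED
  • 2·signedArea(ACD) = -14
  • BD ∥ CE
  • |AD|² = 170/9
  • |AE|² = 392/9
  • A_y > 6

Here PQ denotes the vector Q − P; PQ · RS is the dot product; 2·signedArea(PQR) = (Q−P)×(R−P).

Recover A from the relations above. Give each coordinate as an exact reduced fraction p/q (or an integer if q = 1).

1. A_x = -5/3  [line 7·x + 5·y + -20 = 0 ∩ |AD|² = 170/9]
2. A_y = 19/3  [line 7·x + 5·y + -20 = 0 ∩ |AD|² = 170/9]
   → A = (-5/3, 19/3)

A = (-5/3, 19/3)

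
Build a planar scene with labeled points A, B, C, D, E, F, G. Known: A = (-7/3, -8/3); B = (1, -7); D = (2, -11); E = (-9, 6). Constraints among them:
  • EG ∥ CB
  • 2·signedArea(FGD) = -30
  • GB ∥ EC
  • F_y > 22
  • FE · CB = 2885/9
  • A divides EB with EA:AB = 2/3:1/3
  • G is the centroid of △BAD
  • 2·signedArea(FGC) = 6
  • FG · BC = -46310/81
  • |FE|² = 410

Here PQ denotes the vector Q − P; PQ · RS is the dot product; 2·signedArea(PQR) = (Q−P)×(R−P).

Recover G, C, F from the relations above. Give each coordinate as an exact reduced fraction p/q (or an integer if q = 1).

1. G_x = 2/9  [G is the centroid of △BAD]
2. G_y = -62/9  [G is the centroid of △BAD]
   → G = (2/9, -62/9)
3. C_x = -74/9  [EG ∥ CB ∩ GB ∥ EC]
4. C_y = 53/9  [EG ∥ CB ∩ GB ∥ EC]
   → C = (-74/9, 53/9)
5. F_x = -20  [2·signedArea(FGC) = 6 ∩ 2·signedArea(FGD) = -30]
6. F_y = 23  [2·signedArea(FGC) = 6 ∩ 2·signedArea(FGD) = -30]
   → F = (-20, 23)

C = (-74/9, 53/9)
F = (-20, 23)
G = (2/9, -62/9)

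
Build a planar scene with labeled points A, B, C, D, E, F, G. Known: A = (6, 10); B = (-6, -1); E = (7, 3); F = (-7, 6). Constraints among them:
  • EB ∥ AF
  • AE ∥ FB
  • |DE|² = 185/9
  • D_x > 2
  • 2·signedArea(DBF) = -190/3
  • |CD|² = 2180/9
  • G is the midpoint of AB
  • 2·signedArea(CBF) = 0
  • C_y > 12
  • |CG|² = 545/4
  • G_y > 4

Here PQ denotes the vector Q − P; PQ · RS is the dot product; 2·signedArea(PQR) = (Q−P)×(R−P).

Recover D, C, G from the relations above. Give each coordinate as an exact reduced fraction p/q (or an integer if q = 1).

1. G_x = 0  [G is the midpoint of AB]
2. G_y = 9/2  [G is the midpoint of AB]
   → G = (0, 9/2)
3. C_x = -8  [line -7·x + -1·y + -43 = 0 ∩ |CG|² = 545/4]
4. C_y = 13  [line -7·x + -1·y + -43 = 0 ∩ |CG|² = 545/4]
   → C = (-8, 13)
5. D_x = 8/3  [line -7·x + -1·y + 61/3 = 0 ∩ |CD|² = 2180/9]
6. D_y = 5/3  [line -7·x + -1·y + 61/3 = 0 ∩ |CD|² = 2180/9]
   → D = (8/3, 5/3)

C = (-8, 13)
D = (8/3, 5/3)
G = (0, 9/2)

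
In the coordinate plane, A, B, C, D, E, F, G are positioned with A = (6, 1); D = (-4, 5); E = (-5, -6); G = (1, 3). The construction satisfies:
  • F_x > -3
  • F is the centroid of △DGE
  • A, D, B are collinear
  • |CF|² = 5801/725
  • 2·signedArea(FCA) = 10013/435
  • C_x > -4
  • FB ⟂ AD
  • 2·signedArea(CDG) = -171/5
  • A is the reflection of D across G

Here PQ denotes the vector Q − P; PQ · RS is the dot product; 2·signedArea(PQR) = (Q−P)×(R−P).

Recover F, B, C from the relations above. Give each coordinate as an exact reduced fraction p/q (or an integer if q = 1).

1. F_x = -8/3  [F is the centroid of △DGE]
2. F_y = 2/3  [F is the centroid of △DGE]
   → F = (-8/3, 2/3)
3. B_x = -118/87  [A, D, B are collinear ∩ FB ⟂ AD]
4. B_y = 343/87  [A, D, B are collinear ∩ FB ⟂ AD]
   → B = (-118/87, 343/87)
5. C_x = -1541/435  [2·signedArea(CDG) = -171/5 ∩ 2·signedArea(FCA) = 10013/435]
6. C_y = -176/87  [2·signedArea(CDG) = -171/5 ∩ 2·signedArea(FCA) = 10013/435]
   → C = (-1541/435, -176/87)

B = (-118/87, 343/87)
C = (-1541/435, -176/87)
F = (-8/3, 2/3)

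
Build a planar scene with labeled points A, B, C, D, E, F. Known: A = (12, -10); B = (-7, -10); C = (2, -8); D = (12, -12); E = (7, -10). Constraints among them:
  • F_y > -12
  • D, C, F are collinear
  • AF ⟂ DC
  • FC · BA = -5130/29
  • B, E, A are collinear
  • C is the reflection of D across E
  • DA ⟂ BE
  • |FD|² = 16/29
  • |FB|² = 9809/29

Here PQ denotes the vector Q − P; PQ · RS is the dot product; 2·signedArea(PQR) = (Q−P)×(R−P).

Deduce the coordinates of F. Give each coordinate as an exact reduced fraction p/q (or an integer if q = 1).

F = (328/29, -340/29)

1. F_x = 328/29  [D, C, F are collinear ∩ AF ⟂ DC]
2. F_y = -340/29  [D, C, F are collinear ∩ AF ⟂ DC]
   → F = (328/29, -340/29)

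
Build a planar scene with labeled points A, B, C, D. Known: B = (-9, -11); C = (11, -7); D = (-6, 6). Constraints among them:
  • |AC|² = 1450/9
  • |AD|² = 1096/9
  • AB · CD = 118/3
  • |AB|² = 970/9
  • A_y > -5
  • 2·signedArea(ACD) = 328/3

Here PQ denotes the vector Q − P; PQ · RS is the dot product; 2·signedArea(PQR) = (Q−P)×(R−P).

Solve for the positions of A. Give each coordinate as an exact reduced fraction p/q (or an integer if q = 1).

1. A_x = -4/3  [2·signedArea(ACD) = 328/3 ∩ AB · CD = 118/3]
2. A_y = -4  [2·signedArea(ACD) = 328/3 ∩ AB · CD = 118/3]
   → A = (-4/3, -4)

A = (-4/3, -4)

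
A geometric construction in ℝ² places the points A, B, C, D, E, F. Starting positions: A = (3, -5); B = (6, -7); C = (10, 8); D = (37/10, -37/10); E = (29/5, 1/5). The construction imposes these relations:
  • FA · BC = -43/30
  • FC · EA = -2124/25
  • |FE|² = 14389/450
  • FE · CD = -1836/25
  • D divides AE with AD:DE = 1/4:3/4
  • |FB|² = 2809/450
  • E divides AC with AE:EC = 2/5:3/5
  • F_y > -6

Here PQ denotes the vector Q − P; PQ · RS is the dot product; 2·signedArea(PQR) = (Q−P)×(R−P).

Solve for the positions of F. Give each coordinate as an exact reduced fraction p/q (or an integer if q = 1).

1. F_x = 127/30  [FC · EA = -2124/25 ∩ FA · BC = -43/30]
2. F_y = -157/30  [FC · EA = -2124/25 ∩ FA · BC = -43/30]
   → F = (127/30, -157/30)

F = (127/30, -157/30)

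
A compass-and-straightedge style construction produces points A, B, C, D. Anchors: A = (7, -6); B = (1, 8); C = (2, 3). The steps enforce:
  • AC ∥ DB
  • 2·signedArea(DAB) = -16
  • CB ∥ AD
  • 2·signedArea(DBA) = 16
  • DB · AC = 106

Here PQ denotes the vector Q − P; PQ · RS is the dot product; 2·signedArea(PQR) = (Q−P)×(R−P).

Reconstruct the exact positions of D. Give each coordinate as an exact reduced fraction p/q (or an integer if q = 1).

1. D_x = 6  [AC ∥ DB ∩ CB ∥ AD]
2. D_y = -1  [AC ∥ DB ∩ CB ∥ AD]
   → D = (6, -1)

D = (6, -1)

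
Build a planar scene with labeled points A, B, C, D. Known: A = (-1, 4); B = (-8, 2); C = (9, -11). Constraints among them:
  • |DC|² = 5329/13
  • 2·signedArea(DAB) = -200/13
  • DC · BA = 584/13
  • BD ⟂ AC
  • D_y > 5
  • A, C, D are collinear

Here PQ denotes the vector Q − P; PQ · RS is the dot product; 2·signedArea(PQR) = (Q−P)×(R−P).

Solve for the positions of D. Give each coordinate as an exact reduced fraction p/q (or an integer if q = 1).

1. D_x = -29/13  [A, C, D are collinear ∩ BD ⟂ AC]
2. D_y = 76/13  [A, C, D are collinear ∩ BD ⟂ AC]
   → D = (-29/13, 76/13)

D = (-29/13, 76/13)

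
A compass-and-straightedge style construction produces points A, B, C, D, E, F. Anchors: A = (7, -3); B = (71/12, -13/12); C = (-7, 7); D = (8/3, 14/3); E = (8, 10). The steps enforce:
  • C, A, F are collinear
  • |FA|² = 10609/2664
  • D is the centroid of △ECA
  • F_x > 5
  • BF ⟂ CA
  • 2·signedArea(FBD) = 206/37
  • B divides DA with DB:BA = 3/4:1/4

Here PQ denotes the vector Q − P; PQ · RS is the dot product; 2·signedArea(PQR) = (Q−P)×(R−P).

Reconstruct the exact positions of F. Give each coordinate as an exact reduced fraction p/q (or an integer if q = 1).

F = (2387/444, -817/444)

1. F_x = 2387/444  [C, A, F are collinear ∩ BF ⟂ CA]
2. F_y = -817/444  [C, A, F are collinear ∩ BF ⟂ CA]
   → F = (2387/444, -817/444)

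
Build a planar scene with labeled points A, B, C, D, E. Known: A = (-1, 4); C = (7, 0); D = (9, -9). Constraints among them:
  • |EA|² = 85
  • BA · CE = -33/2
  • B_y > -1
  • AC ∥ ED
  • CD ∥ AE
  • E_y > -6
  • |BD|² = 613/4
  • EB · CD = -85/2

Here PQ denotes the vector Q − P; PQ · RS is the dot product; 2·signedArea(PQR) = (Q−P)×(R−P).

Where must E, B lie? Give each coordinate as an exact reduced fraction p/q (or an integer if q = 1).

1. E_x = 1  [AC ∥ ED ∩ CD ∥ AE]
2. E_y = -5  [AC ∥ ED ∩ CD ∥ AE]
   → E = (1, -5)
3. B_x = 0  [BA · CE = -33/2 ∩ EB · CD = -85/2]
4. B_y = -1/2  [BA · CE = -33/2 ∩ EB · CD = -85/2]
   → B = (0, -1/2)

B = (0, -1/2)
E = (1, -5)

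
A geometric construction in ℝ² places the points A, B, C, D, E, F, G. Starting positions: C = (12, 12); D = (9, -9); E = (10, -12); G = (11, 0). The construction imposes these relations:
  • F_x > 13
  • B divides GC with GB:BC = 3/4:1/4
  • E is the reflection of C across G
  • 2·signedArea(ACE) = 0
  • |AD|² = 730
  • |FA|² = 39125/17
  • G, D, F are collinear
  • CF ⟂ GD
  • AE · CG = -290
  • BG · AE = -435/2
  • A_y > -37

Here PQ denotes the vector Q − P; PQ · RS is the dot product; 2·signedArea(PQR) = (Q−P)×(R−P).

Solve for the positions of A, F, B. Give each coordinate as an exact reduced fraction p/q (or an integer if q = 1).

A = (8, -36)
B = (47/4, 9)
F = (231/17, 198/17)

1. A_x = 8  [2·signedArea(ACE) = 0 ∩ AE · CG = -290]
2. A_y = -36  [2·signedArea(ACE) = 0 ∩ AE · CG = -290]
   → A = (8, -36)
3. F_x = 231/17  [G, D, F are collinear ∩ CF ⟂ GD]
4. F_y = 198/17  [G, D, F are collinear ∩ CF ⟂ GD]
   → F = (231/17, 198/17)
5. B_x = 47/4  [B divides GC with GB:BC = 3/4:1/4]
6. B_y = 9  [B divides GC with GB:BC = 3/4:1/4]
   → B = (47/4, 9)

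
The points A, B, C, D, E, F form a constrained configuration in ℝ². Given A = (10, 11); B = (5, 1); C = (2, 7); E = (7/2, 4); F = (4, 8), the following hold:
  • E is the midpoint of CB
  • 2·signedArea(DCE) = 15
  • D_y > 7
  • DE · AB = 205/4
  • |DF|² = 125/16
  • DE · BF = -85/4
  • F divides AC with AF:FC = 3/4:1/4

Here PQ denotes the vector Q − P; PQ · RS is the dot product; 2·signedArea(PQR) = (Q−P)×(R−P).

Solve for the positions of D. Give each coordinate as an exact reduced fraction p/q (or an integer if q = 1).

1. D_x = 27/4  [DE · AB = 205/4 ∩ 2·signedArea(DCE) = 15]
2. D_y = 15/2  [DE · AB = 205/4 ∩ 2·signedArea(DCE) = 15]
   → D = (27/4, 15/2)

D = (27/4, 15/2)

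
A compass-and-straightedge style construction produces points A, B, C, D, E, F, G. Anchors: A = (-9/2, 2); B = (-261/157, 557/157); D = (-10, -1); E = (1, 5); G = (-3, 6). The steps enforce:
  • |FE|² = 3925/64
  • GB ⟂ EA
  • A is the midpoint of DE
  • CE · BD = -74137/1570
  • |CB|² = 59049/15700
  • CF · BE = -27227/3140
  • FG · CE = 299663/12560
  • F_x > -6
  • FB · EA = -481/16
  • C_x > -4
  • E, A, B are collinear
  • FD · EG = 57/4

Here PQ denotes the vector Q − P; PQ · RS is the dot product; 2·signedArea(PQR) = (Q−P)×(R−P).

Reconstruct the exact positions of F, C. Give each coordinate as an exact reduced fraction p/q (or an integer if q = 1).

1. F_x = -47/8  [FD · EG = 57/4 ∩ FB · EA = -481/16]
2. F_y = 5/4  [FD · EG = 57/4 ∩ FB · EA = -481/16]
   → F = (-47/8, 5/4)
3. C_x = -5283/1570  [FG · CE = 299663/12560 ∩ CE · BD = -74137/1570]
4. C_y = 2056/785  [FG · CE = 299663/12560 ∩ CE · BD = -74137/1570]
   → C = (-5283/1570, 2056/785)

C = (-5283/1570, 2056/785)
F = (-47/8, 5/4)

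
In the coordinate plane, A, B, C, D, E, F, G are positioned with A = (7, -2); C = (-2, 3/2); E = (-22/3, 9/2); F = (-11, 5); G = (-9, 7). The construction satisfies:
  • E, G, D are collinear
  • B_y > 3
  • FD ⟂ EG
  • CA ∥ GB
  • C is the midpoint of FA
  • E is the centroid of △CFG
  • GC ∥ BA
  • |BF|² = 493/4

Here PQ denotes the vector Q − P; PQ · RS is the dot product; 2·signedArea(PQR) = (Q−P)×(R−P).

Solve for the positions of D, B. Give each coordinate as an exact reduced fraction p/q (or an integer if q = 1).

1. D_x = -113/13  [E, G, D are collinear ∩ FD ⟂ EG]
2. D_y = 85/13  [E, G, D are collinear ∩ FD ⟂ EG]
   → D = (-113/13, 85/13)
3. B_x = 0  [GC ∥ BA ∩ CA ∥ GB]
4. B_y = 7/2  [GC ∥ BA ∩ CA ∥ GB]
   → B = (0, 7/2)

B = (0, 7/2)
D = (-113/13, 85/13)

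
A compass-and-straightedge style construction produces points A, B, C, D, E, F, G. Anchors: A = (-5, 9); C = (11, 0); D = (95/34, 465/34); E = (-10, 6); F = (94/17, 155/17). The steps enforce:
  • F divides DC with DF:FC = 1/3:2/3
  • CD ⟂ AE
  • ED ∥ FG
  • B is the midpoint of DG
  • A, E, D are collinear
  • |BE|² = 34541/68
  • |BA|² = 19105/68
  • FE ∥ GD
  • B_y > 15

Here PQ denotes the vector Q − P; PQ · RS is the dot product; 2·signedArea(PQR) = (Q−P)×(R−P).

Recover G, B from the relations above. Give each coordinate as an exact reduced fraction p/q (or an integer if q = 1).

1. G_x = 623/34  [FE ∥ GD ∩ ED ∥ FG]
2. G_y = 571/34  [FE ∥ GD ∩ ED ∥ FG]
   → G = (623/34, 571/34)
3. B_x = 359/34  [B is the midpoint of DG]
4. B_y = 259/17  [B is the midpoint of DG]
   → B = (359/34, 259/17)

B = (359/34, 259/17)
G = (623/34, 571/34)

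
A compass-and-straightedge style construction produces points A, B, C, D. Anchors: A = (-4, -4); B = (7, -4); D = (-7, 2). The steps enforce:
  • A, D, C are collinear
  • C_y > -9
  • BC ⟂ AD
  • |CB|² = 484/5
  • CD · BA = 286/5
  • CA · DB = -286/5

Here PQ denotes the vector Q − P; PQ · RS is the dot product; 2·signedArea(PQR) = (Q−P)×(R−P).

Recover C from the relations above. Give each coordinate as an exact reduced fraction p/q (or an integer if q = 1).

1. C_x = -9/5  [A, D, C are collinear ∩ BC ⟂ AD]
2. C_y = -42/5  [A, D, C are collinear ∩ BC ⟂ AD]
   → C = (-9/5, -42/5)

C = (-9/5, -42/5)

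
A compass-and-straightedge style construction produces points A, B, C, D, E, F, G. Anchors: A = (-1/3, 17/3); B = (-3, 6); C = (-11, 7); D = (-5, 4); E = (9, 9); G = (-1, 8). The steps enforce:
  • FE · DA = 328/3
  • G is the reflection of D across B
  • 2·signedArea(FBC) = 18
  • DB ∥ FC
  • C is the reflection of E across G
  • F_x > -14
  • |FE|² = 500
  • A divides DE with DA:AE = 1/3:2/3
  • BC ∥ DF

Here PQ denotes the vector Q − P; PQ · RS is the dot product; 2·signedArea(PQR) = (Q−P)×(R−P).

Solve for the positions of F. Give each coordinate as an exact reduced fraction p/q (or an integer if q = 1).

1. F_x = -13  [DB ∥ FC ∩ BC ∥ DF]
2. F_y = 5  [DB ∥ FC ∩ BC ∥ DF]
   → F = (-13, 5)

F = (-13, 5)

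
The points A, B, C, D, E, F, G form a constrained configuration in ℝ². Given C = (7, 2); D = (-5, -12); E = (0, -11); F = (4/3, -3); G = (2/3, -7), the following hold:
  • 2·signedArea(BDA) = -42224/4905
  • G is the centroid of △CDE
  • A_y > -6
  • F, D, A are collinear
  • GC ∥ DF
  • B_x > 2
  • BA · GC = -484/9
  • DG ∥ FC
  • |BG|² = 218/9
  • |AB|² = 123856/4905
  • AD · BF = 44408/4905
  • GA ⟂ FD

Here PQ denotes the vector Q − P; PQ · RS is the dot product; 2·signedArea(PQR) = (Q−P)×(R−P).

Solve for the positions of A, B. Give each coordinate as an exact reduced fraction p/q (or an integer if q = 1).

1. A_x = -1259/1635  [F, D, A are collinear ∩ GA ⟂ FD]
2. A_y = -3264/545  [F, D, A are collinear ∩ GA ⟂ FD]
   → A = (-1259/1635, -3264/545)
3. B_x = 3  [2·signedArea(BDA) = -42224/4905 ∩ BA · GC = -484/9]
4. B_y = -8/3  [2·signedArea(BDA) = -42224/4905 ∩ BA · GC = -484/9]
   → B = (3, -8/3)

A = (-1259/1635, -3264/545)
B = (3, -8/3)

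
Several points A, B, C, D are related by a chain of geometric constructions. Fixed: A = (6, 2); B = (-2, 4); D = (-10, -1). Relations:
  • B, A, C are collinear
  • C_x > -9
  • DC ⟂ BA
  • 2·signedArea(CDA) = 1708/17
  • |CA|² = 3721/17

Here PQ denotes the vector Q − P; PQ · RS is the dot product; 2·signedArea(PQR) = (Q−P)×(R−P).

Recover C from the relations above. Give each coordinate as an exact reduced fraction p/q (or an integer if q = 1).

1. C_x = -142/17  [B, A, C are collinear ∩ DC ⟂ BA]
2. C_y = 95/17  [B, A, C are collinear ∩ DC ⟂ BA]
   → C = (-142/17, 95/17)

C = (-142/17, 95/17)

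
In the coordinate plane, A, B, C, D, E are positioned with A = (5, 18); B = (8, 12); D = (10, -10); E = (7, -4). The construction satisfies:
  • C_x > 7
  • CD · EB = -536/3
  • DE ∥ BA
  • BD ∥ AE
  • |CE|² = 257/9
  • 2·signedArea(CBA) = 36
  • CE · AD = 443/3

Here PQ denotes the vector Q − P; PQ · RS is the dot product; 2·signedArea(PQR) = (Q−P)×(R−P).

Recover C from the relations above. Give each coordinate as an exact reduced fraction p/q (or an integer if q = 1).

1. C_x = 22/3  [2·signedArea(CBA) = 36 ∩ CD · EB = -536/3]
2. C_y = 4/3  [2·signedArea(CBA) = 36 ∩ CD · EB = -536/3]
   → C = (22/3, 4/3)

C = (22/3, 4/3)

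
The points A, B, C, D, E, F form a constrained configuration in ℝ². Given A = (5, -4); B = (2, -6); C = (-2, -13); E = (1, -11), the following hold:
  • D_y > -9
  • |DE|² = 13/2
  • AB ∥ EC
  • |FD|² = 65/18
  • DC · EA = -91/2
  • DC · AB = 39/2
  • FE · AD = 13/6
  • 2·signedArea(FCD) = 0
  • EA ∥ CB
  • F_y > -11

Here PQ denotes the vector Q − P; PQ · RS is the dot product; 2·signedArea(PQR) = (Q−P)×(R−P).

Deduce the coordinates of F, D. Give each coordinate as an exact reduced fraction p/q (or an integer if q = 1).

D = (3/2, -17/2)
F = (1/3, -10)

1. D_x = 3/2  [DC · AB = 39/2 ∩ DC · EA = -91/2]
2. D_y = -17/2  [DC · AB = 39/2 ∩ DC · EA = -91/2]
   → D = (3/2, -17/2)
3. F_x = 1/3  [2·signedArea(FCD) = 0 ∩ FE · AD = 13/6]
4. F_y = -10  [2·signedArea(FCD) = 0 ∩ FE · AD = 13/6]
   → F = (1/3, -10)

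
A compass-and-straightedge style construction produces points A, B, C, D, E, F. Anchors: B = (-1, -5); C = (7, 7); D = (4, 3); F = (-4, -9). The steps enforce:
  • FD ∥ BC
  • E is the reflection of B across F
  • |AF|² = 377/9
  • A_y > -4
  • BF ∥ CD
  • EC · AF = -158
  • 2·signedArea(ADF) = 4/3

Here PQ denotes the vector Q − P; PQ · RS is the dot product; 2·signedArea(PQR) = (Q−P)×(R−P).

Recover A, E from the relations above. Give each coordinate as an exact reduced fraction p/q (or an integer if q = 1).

1. A_x = -1/3  [line 12·x + -8·y + -76/3 = 0 ∩ |AF|² = 377/9]
2. A_y = -11/3  [line 12·x + -8·y + -76/3 = 0 ∩ |AF|² = 377/9]
   → A = (-1/3, -11/3)
3. E_x = -7  [E is the reflection of B across F]
4. E_y = -13  [E is the reflection of B across F]
   → E = (-7, -13)

A = (-1/3, -11/3)
E = (-7, -13)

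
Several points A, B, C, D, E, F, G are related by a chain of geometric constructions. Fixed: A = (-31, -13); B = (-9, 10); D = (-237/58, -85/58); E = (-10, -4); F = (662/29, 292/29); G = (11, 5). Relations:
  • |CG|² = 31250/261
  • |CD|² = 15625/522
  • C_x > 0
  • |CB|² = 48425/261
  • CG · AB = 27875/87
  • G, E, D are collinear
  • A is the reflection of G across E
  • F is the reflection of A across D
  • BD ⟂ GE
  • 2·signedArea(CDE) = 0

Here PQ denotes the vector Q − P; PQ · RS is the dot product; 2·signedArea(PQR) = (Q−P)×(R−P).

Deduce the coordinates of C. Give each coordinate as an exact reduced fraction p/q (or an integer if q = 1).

1. C_x = 82/87  [2·signedArea(CDE) = 0 ∩ CG · AB = 27875/87]
2. C_y = 20/29  [2·signedArea(CDE) = 0 ∩ CG · AB = 27875/87]
   → C = (82/87, 20/29)

C = (82/87, 20/29)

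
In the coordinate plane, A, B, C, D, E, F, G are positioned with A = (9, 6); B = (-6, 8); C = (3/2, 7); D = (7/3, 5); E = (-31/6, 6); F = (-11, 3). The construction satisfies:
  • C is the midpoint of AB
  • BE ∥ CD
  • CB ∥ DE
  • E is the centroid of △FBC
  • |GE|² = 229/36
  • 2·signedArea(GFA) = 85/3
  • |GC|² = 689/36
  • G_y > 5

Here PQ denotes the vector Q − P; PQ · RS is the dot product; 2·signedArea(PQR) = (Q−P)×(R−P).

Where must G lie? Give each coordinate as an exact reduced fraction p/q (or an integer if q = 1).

1. G_x = -8/3  [line -3·x + 20·y + -364/3 = 0 ∩ |GE|² = 229/36]
2. G_y = 17/3  [line -3·x + 20·y + -364/3 = 0 ∩ |GE|² = 229/36]
   → G = (-8/3, 17/3)

G = (-8/3, 17/3)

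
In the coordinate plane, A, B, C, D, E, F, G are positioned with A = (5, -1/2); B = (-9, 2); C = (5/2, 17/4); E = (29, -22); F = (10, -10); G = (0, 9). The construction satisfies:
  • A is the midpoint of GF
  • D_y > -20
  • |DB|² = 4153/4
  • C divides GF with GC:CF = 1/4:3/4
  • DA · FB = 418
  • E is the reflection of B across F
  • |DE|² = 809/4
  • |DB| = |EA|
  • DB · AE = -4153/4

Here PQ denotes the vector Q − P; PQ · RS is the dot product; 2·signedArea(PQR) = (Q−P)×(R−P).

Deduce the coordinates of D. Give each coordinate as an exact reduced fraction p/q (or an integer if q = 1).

D = (15, -39/2)

1. D_x = 15  [DB · AE = -4153/4 ∩ DA · FB = 418]
2. D_y = -39/2  [DB · AE = -4153/4 ∩ DA · FB = 418]
   → D = (15, -39/2)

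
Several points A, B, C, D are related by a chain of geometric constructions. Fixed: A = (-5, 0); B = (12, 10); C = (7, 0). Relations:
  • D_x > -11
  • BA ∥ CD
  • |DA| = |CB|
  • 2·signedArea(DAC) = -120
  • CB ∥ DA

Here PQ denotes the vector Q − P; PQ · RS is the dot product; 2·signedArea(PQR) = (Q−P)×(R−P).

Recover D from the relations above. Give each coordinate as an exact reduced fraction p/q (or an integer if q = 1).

1. D_x = -10  [CB ∥ DA ∩ BA ∥ CD]
2. D_y = -10  [CB ∥ DA ∩ BA ∥ CD]
   → D = (-10, -10)

D = (-10, -10)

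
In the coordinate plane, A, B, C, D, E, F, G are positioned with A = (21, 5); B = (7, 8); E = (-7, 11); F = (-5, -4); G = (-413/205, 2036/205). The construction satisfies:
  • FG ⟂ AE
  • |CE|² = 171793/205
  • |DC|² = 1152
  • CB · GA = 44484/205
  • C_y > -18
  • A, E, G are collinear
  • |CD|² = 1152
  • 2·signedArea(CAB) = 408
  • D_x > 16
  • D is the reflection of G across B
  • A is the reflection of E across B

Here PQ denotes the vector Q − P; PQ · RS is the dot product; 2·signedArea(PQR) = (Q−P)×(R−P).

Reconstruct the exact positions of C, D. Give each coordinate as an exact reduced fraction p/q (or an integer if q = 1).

C = (-1637/205, -3676/205)
D = (3283/205, 1244/205)

1. C_x = -1637/205  [2·signedArea(CAB) = 408 ∩ CB · GA = 44484/205]
2. C_y = -3676/205  [2·signedArea(CAB) = 408 ∩ CB · GA = 44484/205]
   → C = (-1637/205, -3676/205)
3. D_x = 3283/205  [D is the reflection of G across B]
4. D_y = 1244/205  [D is the reflection of G across B]
   → D = (3283/205, 1244/205)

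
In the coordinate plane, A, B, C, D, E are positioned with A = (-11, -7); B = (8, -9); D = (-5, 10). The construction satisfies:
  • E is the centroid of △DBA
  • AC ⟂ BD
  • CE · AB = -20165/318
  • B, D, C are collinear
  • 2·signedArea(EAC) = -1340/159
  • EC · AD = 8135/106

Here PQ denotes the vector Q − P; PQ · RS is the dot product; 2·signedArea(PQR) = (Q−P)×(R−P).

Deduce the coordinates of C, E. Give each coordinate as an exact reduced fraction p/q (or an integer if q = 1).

1. C_x = 107/106  [B, D, C are collinear ∩ AC ⟂ BD]
2. C_y = 129/106  [B, D, C are collinear ∩ AC ⟂ BD]
   → C = (107/106, 129/106)
3. E_x = -8/3  [E is the centroid of △DBA]
4. E_y = -2  [E is the centroid of △DBA]
   → E = (-8/3, -2)

C = (107/106, 129/106)
E = (-8/3, -2)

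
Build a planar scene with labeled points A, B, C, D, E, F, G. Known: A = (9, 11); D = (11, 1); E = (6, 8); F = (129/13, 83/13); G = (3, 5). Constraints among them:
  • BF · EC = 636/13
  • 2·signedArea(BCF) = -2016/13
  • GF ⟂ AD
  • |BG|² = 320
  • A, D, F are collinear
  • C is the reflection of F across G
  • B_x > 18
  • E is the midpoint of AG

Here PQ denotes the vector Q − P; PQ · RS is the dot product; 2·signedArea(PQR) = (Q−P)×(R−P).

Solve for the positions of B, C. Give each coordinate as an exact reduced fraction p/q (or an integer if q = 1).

B = (19, -3)
C = (-51/13, 47/13)

1. C_x = -51/13  [C is the reflection of F across G]
2. C_y = 47/13  [C is the reflection of F across G]
   → C = (-51/13, 47/13)
3. B_x = 19  [2·signedArea(BCF) = -2016/13 ∩ BF · EC = 636/13]
4. B_y = -3  [2·signedArea(BCF) = -2016/13 ∩ BF · EC = 636/13]
   → B = (19, -3)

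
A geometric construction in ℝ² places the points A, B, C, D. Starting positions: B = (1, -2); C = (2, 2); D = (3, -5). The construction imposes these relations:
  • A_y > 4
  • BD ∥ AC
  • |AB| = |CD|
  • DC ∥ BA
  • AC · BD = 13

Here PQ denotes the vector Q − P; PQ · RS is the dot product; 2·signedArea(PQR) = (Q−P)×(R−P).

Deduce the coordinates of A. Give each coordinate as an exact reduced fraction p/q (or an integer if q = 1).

A = (0, 5)

1. A_x = 0  [BD ∥ AC ∩ DC ∥ BA]
2. A_y = 5  [BD ∥ AC ∩ DC ∥ BA]
   → A = (0, 5)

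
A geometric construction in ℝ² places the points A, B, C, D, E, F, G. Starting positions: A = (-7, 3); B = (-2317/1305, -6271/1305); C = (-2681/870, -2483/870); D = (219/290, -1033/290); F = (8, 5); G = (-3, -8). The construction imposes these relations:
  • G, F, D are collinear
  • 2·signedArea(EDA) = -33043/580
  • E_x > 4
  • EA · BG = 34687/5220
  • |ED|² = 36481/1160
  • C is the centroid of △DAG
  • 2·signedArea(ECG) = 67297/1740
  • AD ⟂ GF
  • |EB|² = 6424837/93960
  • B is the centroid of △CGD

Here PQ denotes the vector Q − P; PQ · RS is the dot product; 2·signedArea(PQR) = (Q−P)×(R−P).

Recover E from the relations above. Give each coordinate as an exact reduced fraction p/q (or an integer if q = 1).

1. E_x = 2539/580  [2·signedArea(EDA) = -33043/580 ∩ 2·signedArea(ECG) = 67297/1740]
2. E_y = 417/580  [2·signedArea(EDA) = -33043/580 ∩ 2·signedArea(ECG) = 67297/1740]
   → E = (2539/580, 417/580)

E = (2539/580, 417/580)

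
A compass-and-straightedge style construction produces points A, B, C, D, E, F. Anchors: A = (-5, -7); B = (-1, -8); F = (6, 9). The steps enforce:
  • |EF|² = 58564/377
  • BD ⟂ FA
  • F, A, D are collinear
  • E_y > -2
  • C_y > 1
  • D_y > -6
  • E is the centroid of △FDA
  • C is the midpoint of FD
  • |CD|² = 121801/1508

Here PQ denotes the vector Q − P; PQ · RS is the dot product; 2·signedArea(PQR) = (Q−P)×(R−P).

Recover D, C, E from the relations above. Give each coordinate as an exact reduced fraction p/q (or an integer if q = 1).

1. D_x = -1577/377  [F, A, D are collinear ∩ BD ⟂ FA]
2. D_y = -2191/377  [F, A, D are collinear ∩ BD ⟂ FA]
   → D = (-1577/377, -2191/377)
3. C_x = 685/754  [C is the midpoint of FD]
4. C_y = 601/377  [C is the midpoint of FD]
   → C = (685/754, 601/377)
5. E_x = -400/377  [E is the centroid of △FDA]
6. E_y = -479/377  [E is the centroid of △FDA]
   → E = (-400/377, -479/377)

C = (685/754, 601/377)
D = (-1577/377, -2191/377)
E = (-400/377, -479/377)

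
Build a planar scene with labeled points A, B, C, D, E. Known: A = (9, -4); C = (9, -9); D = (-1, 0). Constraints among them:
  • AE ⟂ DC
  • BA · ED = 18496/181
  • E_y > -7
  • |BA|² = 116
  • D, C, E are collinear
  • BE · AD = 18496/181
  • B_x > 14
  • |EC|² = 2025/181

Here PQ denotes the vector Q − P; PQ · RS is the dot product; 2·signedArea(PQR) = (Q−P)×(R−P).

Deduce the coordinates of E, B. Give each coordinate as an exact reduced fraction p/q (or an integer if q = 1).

B = (2539/181, -2448/181)
E = (1179/181, -1224/181)

1. E_x = 1179/181  [D, C, E are collinear ∩ AE ⟂ DC]
2. E_y = -1224/181  [D, C, E are collinear ∩ AE ⟂ DC]
   → E = (1179/181, -1224/181)
3. B_x = 2539/181  [BA · ED = 18496/181 ∩ BE · AD = 18496/181]
4. B_y = -2448/181  [BA · ED = 18496/181 ∩ BE · AD = 18496/181]
   → B = (2539/181, -2448/181)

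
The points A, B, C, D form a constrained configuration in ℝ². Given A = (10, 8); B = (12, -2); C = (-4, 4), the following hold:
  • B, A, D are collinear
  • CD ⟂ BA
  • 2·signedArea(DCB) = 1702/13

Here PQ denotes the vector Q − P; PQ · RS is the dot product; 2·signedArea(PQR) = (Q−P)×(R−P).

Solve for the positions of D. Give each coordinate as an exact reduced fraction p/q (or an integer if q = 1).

D = (133/13, 89/13)

1. D_x = 133/13  [B, A, D are collinear ∩ CD ⟂ BA]
2. D_y = 89/13  [B, A, D are collinear ∩ CD ⟂ BA]
   → D = (133/13, 89/13)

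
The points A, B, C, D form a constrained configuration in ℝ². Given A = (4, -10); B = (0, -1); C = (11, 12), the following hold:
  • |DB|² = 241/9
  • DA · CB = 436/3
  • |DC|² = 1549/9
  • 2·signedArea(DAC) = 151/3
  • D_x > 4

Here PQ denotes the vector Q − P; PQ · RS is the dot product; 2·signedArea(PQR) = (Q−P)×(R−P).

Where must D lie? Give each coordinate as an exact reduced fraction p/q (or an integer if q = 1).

1. D_x = 5  [2·signedArea(DAC) = 151/3 ∩ DA · CB = 436/3]
2. D_y = 1/3  [2·signedArea(DAC) = 151/3 ∩ DA · CB = 436/3]
   → D = (5, 1/3)

D = (5, 1/3)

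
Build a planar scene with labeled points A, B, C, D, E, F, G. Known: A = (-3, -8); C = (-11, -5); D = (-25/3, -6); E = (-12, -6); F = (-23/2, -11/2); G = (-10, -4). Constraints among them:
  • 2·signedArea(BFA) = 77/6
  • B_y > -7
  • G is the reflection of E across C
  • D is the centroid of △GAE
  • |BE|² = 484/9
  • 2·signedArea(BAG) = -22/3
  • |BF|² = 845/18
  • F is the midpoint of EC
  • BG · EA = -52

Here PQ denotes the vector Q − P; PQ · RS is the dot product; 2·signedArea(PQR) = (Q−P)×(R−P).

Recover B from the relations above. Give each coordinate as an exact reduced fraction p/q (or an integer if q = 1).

B = (-14/3, -6)

1. B_x = -14/3  [2·signedArea(BAG) = -22/3 ∩ BG · EA = -52]
2. B_y = -6  [2·signedArea(BAG) = -22/3 ∩ BG · EA = -52]
   → B = (-14/3, -6)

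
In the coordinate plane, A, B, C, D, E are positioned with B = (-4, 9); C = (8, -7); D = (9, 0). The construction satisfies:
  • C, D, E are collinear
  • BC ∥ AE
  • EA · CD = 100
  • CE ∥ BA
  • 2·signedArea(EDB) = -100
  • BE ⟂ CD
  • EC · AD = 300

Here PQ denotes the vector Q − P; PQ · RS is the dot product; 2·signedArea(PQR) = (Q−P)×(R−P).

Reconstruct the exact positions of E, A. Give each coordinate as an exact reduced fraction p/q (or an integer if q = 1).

1. E_x = 10  [C, D, E are collinear ∩ BE ⟂ CD]
2. E_y = 7  [C, D, E are collinear ∩ BE ⟂ CD]
   → E = (10, 7)
3. A_x = -2  [BC ∥ AE ∩ CE ∥ BA]
4. A_y = 23  [BC ∥ AE ∩ CE ∥ BA]
   → A = (-2, 23)

A = (-2, 23)
E = (10, 7)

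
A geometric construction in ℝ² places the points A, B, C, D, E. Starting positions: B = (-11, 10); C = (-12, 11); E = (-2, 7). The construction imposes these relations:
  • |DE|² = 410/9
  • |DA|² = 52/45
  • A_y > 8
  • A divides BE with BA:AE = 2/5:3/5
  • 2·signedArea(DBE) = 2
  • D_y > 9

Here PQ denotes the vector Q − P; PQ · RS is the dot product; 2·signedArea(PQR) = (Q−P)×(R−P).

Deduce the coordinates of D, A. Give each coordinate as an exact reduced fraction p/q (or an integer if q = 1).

1. D_x = -25/3  [line 3·x + 9·y + -59 = 0 ∩ |DE|² = 410/9]
2. D_y = 28/3  [line 3·x + 9·y + -59 = 0 ∩ |DE|² = 410/9]
   → D = (-25/3, 28/3)
3. A_x = -37/5  [A divides BE with BA:AE = 2/5:3/5]
4. A_y = 44/5  [A divides BE with BA:AE = 2/5:3/5]
   → A = (-37/5, 44/5)

A = (-37/5, 44/5)
D = (-25/3, 28/3)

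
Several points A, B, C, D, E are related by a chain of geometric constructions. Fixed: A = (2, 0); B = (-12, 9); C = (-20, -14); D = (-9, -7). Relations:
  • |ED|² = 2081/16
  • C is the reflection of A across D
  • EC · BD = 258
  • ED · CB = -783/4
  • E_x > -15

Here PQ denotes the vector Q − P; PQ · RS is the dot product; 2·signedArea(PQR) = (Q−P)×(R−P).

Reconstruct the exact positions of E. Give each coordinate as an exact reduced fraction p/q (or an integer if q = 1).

E = (-14, 13/4)

1. E_x = -14  [EC · BD = 258 ∩ ED · CB = -783/4]
2. E_y = 13/4  [EC · BD = 258 ∩ ED · CB = -783/4]
   → E = (-14, 13/4)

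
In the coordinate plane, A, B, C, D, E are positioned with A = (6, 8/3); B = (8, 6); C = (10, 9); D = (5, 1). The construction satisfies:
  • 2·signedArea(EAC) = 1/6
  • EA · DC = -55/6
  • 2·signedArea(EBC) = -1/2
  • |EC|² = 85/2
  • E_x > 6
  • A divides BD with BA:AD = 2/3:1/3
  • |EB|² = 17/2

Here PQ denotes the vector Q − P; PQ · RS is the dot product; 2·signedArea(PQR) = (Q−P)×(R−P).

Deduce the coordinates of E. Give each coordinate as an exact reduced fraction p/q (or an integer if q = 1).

E = (13/2, 7/2)

1. E_x = 13/2  [2·signedArea(EAC) = 1/6 ∩ 2·signedArea(EBC) = -1/2]
2. E_y = 7/2  [2·signedArea(EAC) = 1/6 ∩ 2·signedArea(EBC) = -1/2]
   → E = (13/2, 7/2)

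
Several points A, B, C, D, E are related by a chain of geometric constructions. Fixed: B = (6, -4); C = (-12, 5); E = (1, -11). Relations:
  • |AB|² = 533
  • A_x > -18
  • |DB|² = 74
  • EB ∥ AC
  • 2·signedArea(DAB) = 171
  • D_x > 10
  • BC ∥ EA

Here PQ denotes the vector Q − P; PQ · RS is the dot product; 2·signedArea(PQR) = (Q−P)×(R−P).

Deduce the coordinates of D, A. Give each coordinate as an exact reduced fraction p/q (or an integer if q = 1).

1. A_x = -17  [EB ∥ AC ∩ BC ∥ EA]
2. A_y = -2  [EB ∥ AC ∩ BC ∥ EA]
   → A = (-17, -2)
3. D_x = 11  [line 2·x + 23·y + -91 = 0 ∩ |DB|² = 74]
4. D_y = 3  [line 2·x + 23·y + -91 = 0 ∩ |DB|² = 74]
   → D = (11, 3)

A = (-17, -2)
D = (11, 3)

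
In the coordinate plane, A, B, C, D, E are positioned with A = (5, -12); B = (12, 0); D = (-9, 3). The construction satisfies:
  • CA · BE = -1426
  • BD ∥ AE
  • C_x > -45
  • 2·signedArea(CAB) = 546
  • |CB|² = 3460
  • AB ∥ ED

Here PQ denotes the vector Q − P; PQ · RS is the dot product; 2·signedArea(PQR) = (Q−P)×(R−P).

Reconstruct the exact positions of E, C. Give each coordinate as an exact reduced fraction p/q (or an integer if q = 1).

C = (-44, -18)
E = (-16, -9)

1. E_x = -16  [AB ∥ ED ∩ BD ∥ AE]
2. E_y = -9  [AB ∥ ED ∩ BD ∥ AE]
   → E = (-16, -9)
3. C_x = -44  [2·signedArea(CAB) = 546 ∩ CA · BE = -1426]
4. C_y = -18  [2·signedArea(CAB) = 546 ∩ CA · BE = -1426]
   → C = (-44, -18)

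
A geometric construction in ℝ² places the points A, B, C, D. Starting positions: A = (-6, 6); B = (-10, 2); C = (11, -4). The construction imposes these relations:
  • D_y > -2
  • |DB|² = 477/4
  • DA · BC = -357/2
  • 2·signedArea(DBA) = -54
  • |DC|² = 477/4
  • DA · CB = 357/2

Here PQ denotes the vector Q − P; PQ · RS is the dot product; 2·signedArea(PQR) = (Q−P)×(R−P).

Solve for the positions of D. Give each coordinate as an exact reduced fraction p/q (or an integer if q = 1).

1. D_x = 1/2  [2·signedArea(DBA) = -54 ∩ DA · CB = 357/2]
2. D_y = -1  [2·signedArea(DBA) = -54 ∩ DA · CB = 357/2]
   → D = (1/2, -1)

D = (1/2, -1)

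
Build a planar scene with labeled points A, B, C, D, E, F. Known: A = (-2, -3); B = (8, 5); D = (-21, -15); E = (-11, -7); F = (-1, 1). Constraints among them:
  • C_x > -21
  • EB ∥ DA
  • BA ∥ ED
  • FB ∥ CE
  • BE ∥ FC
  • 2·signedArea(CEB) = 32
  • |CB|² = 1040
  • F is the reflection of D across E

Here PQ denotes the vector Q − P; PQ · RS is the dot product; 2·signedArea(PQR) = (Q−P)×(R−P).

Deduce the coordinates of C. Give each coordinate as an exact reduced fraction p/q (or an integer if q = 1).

1. C_x = -20  [FB ∥ CE ∩ BE ∥ FC]
2. C_y = -11  [FB ∥ CE ∩ BE ∥ FC]
   → C = (-20, -11)

C = (-20, -11)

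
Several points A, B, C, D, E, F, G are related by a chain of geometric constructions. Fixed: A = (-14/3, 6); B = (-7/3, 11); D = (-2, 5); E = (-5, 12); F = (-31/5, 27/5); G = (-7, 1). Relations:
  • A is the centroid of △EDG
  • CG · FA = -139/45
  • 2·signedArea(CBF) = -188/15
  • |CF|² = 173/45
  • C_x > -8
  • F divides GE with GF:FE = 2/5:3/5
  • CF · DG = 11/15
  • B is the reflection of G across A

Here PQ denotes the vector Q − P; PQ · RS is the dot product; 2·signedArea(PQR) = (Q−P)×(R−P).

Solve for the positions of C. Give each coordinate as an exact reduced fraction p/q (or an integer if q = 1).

C = (-22/3, 7)

1. C_x = -22/3  [2·signedArea(CBF) = -188/15 ∩ CG · FA = -139/45]
2. C_y = 7  [2·signedArea(CBF) = -188/15 ∩ CG · FA = -139/45]
   → C = (-22/3, 7)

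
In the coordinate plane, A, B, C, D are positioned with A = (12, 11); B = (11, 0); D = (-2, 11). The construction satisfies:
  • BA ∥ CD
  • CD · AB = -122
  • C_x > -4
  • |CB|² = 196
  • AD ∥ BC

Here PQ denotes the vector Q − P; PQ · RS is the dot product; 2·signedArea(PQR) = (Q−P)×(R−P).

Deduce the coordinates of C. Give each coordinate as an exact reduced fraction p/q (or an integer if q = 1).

1. C_x = -3  [BA ∥ CD ∩ AD ∥ BC]
2. C_y = 0  [BA ∥ CD ∩ AD ∥ BC]
   → C = (-3, 0)

C = (-3, 0)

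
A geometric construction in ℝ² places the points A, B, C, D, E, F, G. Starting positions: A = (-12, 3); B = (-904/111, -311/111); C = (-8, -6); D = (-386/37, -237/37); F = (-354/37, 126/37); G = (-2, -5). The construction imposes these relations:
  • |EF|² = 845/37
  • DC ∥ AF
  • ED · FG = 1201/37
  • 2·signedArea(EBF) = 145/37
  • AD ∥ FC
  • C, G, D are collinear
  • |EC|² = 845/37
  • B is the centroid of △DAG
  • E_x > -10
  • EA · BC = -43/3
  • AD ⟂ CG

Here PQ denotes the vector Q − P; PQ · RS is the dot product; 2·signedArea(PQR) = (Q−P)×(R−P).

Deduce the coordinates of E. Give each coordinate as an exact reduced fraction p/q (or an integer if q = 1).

E = (-337/37, -50/37)

1. E_x = -337/37  [2·signedArea(EBF) = 145/37 ∩ EA · BC = -43/3]
2. E_y = -50/37  [2·signedArea(EBF) = 145/37 ∩ EA · BC = -43/3]
   → E = (-337/37, -50/37)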